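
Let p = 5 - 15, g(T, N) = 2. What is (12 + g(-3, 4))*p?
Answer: -140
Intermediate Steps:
p = -10
(12 + g(-3, 4))*p = (12 + 2)*(-10) = 14*(-10) = -140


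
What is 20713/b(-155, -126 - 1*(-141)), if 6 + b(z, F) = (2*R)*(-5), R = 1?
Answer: -20713/16 ≈ -1294.6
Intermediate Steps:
b(z, F) = -16 (b(z, F) = -6 + (2*1)*(-5) = -6 + 2*(-5) = -6 - 10 = -16)
20713/b(-155, -126 - 1*(-141)) = 20713/(-16) = 20713*(-1/16) = -20713/16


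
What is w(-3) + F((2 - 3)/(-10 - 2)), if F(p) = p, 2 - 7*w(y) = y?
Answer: 67/84 ≈ 0.79762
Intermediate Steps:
w(y) = 2/7 - y/7
w(-3) + F((2 - 3)/(-10 - 2)) = (2/7 - 1/7*(-3)) + (2 - 3)/(-10 - 2) = (2/7 + 3/7) - 1/(-12) = 5/7 - 1*(-1/12) = 5/7 + 1/12 = 67/84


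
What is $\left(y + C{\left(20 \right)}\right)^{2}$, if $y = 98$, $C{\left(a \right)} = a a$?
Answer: $248004$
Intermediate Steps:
$C{\left(a \right)} = a^{2}$
$\left(y + C{\left(20 \right)}\right)^{2} = \left(98 + 20^{2}\right)^{2} = \left(98 + 400\right)^{2} = 498^{2} = 248004$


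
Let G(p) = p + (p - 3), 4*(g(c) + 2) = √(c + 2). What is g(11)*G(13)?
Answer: -46 + 23*√13/4 ≈ -25.268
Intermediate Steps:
g(c) = -2 + √(2 + c)/4 (g(c) = -2 + √(c + 2)/4 = -2 + √(2 + c)/4)
G(p) = -3 + 2*p (G(p) = p + (-3 + p) = -3 + 2*p)
g(11)*G(13) = (-2 + √(2 + 11)/4)*(-3 + 2*13) = (-2 + √13/4)*(-3 + 26) = (-2 + √13/4)*23 = -46 + 23*√13/4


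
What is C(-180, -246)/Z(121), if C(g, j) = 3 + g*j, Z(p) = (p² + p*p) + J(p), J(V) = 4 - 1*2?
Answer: 44283/29284 ≈ 1.5122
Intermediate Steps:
J(V) = 2 (J(V) = 4 - 2 = 2)
Z(p) = 2 + 2*p² (Z(p) = (p² + p*p) + 2 = (p² + p²) + 2 = 2*p² + 2 = 2 + 2*p²)
C(-180, -246)/Z(121) = (3 - 180*(-246))/(2 + 2*121²) = (3 + 44280)/(2 + 2*14641) = 44283/(2 + 29282) = 44283/29284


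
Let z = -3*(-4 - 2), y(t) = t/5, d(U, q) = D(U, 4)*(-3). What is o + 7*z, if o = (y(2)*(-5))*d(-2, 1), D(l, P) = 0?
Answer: 126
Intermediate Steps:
d(U, q) = 0 (d(U, q) = 0*(-3) = 0)
y(t) = t/5 (y(t) = t*(1/5) = t/5)
z = 18 (z = -3*(-6) = 18)
o = 0 (o = (((1/5)*2)*(-5))*0 = ((2/5)*(-5))*0 = -2*0 = 0)
o + 7*z = 0 + 7*18 = 0 + 126 = 126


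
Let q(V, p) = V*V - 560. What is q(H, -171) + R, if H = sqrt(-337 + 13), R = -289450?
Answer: -290334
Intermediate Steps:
H = 18*I (H = sqrt(-324) = 18*I ≈ 18.0*I)
q(V, p) = -560 + V**2 (q(V, p) = V**2 - 560 = -560 + V**2)
q(H, -171) + R = (-560 + (18*I)**2) - 289450 = (-560 - 324) - 289450 = -884 - 289450 = -290334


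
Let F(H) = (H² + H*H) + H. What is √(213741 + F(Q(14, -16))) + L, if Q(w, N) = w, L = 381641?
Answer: 381641 + √214147 ≈ 3.8210e+5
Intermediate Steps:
F(H) = H + 2*H² (F(H) = (H² + H²) + H = 2*H² + H = H + 2*H²)
√(213741 + F(Q(14, -16))) + L = √(213741 + 14*(1 + 2*14)) + 381641 = √(213741 + 14*(1 + 28)) + 381641 = √(213741 + 14*29) + 381641 = √(213741 + 406) + 381641 = √214147 + 381641 = 381641 + √214147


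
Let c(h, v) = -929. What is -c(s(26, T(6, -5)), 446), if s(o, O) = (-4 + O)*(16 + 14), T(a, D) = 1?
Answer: 929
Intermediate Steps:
s(o, O) = -120 + 30*O (s(o, O) = (-4 + O)*30 = -120 + 30*O)
-c(s(26, T(6, -5)), 446) = -1*(-929) = 929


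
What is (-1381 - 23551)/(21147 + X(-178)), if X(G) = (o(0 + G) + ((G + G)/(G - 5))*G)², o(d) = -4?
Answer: -834947748/4817001883 ≈ -0.17333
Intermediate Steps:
X(G) = (-4 + 2*G²/(-5 + G))² (X(G) = (-4 + ((G + G)/(G - 5))*G)² = (-4 + ((2*G)/(-5 + G))*G)² = (-4 + (2*G/(-5 + G))*G)² = (-4 + 2*G²/(-5 + G))²)
(-1381 - 23551)/(21147 + X(-178)) = (-1381 - 23551)/(21147 + 4*(10 + (-178)² - 2*(-178))²/(-5 - 178)²) = -24932/(21147 + 4*(10 + 31684 + 356)²/(-183)²) = -24932/(21147 + 4*(1/33489)*32050²) = -24932/(21147 + 4*(1/33489)*1027202500) = -24932/(21147 + 4108810000/33489) = -24932/4817001883/33489 = -24932*33489/4817001883 = -834947748/4817001883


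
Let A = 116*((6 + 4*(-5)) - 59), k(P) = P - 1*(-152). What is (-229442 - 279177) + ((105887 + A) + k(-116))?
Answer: -411164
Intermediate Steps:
k(P) = 152 + P (k(P) = P + 152 = 152 + P)
A = -8468 (A = 116*((6 - 20) - 59) = 116*(-14 - 59) = 116*(-73) = -8468)
(-229442 - 279177) + ((105887 + A) + k(-116)) = (-229442 - 279177) + ((105887 - 8468) + (152 - 116)) = -508619 + (97419 + 36) = -508619 + 97455 = -411164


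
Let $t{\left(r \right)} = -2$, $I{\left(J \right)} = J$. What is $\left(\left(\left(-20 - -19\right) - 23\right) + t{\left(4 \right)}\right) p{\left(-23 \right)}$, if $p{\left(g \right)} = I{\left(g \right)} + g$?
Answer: $1196$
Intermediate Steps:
$p{\left(g \right)} = 2 g$ ($p{\left(g \right)} = g + g = 2 g$)
$\left(\left(\left(-20 - -19\right) - 23\right) + t{\left(4 \right)}\right) p{\left(-23 \right)} = \left(\left(\left(-20 - -19\right) - 23\right) - 2\right) 2 \left(-23\right) = \left(\left(\left(-20 + 19\right) - 23\right) - 2\right) \left(-46\right) = \left(\left(-1 - 23\right) - 2\right) \left(-46\right) = \left(-24 - 2\right) \left(-46\right) = \left(-26\right) \left(-46\right) = 1196$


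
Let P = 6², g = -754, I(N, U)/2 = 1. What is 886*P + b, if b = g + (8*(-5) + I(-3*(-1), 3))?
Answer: 31104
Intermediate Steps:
I(N, U) = 2 (I(N, U) = 2*1 = 2)
P = 36
b = -792 (b = -754 + (8*(-5) + 2) = -754 + (-40 + 2) = -754 - 38 = -792)
886*P + b = 886*36 - 792 = 31896 - 792 = 31104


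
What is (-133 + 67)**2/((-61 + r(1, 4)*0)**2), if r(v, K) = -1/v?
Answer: 4356/3721 ≈ 1.1707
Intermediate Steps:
(-133 + 67)**2/((-61 + r(1, 4)*0)**2) = (-133 + 67)**2/((-61 - 1/1*0)**2) = (-66)**2/((-61 - 1*1*0)**2) = 4356/((-61 - 1*0)**2) = 4356/((-61 + 0)**2) = 4356/((-61)**2) = 4356/3721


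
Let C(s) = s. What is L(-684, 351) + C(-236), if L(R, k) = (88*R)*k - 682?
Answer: -21128310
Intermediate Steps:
L(R, k) = -682 + 88*R*k (L(R, k) = 88*R*k - 682 = -682 + 88*R*k)
L(-684, 351) + C(-236) = (-682 + 88*(-684)*351) - 236 = (-682 - 21127392) - 236 = -21128074 - 236 = -21128310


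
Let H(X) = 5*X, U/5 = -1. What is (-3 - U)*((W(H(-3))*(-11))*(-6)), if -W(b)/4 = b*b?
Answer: -118800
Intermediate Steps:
U = -5 (U = 5*(-1) = -5)
W(b) = -4*b² (W(b) = -4*b*b = -4*b²)
(-3 - U)*((W(H(-3))*(-11))*(-6)) = (-3 - 1*(-5))*((-4*(5*(-3))²*(-11))*(-6)) = (-3 + 5)*((-4*(-15)²*(-11))*(-6)) = 2*((-4*225*(-11))*(-6)) = 2*(-900*(-11)*(-6)) = 2*(9900*(-6)) = 2*(-59400) = -118800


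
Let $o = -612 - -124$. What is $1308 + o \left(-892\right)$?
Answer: $436604$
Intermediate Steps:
$o = -488$ ($o = -612 + 124 = -488$)
$1308 + o \left(-892\right) = 1308 - -435296 = 1308 + 435296 = 436604$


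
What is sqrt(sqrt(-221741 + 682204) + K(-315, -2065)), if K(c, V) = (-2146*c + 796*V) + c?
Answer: sqrt(-968065 + sqrt(460463)) ≈ 983.56*I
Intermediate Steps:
K(c, V) = -2145*c + 796*V
sqrt(sqrt(-221741 + 682204) + K(-315, -2065)) = sqrt(sqrt(-221741 + 682204) + (-2145*(-315) + 796*(-2065))) = sqrt(sqrt(460463) + (675675 - 1643740)) = sqrt(sqrt(460463) - 968065) = sqrt(-968065 + sqrt(460463))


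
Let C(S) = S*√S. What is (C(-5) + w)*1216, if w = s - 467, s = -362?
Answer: -1008064 - 6080*I*√5 ≈ -1.0081e+6 - 13595.0*I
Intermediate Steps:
C(S) = S^(3/2)
w = -829 (w = -362 - 467 = -829)
(C(-5) + w)*1216 = ((-5)^(3/2) - 829)*1216 = (-5*I*√5 - 829)*1216 = (-829 - 5*I*√5)*1216 = -1008064 - 6080*I*√5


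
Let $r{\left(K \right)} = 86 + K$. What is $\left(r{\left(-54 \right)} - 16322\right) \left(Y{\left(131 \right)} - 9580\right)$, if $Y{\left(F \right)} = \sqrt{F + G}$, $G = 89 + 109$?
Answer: $156058200 - 16290 \sqrt{329} \approx 1.5576 \cdot 10^{8}$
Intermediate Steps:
$G = 198$
$Y{\left(F \right)} = \sqrt{198 + F}$ ($Y{\left(F \right)} = \sqrt{F + 198} = \sqrt{198 + F}$)
$\left(r{\left(-54 \right)} - 16322\right) \left(Y{\left(131 \right)} - 9580\right) = \left(\left(86 - 54\right) - 16322\right) \left(\sqrt{198 + 131} - 9580\right) = \left(32 - 16322\right) \left(\sqrt{329} + \left(-20174 + 10594\right)\right) = - 16290 \left(\sqrt{329} - 9580\right) = - 16290 \left(-9580 + \sqrt{329}\right) = 156058200 - 16290 \sqrt{329}$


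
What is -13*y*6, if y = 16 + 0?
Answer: -1248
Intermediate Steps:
y = 16
-13*y*6 = -13*16*6 = -208*6 = -1248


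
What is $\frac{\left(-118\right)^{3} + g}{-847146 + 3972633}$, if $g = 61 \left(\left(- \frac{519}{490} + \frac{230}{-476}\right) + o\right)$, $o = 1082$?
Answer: $- \frac{2189573938}{4339217785} \approx -0.5046$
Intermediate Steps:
$g = \frac{274506466}{4165}$ ($g = 61 \left(\left(- \frac{519}{490} + \frac{230}{-476}\right) + 1082\right) = 61 \left(\left(\left(-519\right) \frac{1}{490} + 230 \left(- \frac{1}{476}\right)\right) + 1082\right) = 61 \left(\left(- \frac{519}{490} - \frac{115}{238}\right) + 1082\right) = 61 \left(- \frac{6424}{4165} + 1082\right) = 61 \cdot \frac{4500106}{4165} = \frac{274506466}{4165} \approx 65908.0$)
$\frac{\left(-118\right)^{3} + g}{-847146 + 3972633} = \frac{\left(-118\right)^{3} + \frac{274506466}{4165}}{-847146 + 3972633} = \frac{-1643032 + \frac{274506466}{4165}}{3125487} = \left(- \frac{6568721814}{4165}\right) \frac{1}{3125487} = - \frac{2189573938}{4339217785}$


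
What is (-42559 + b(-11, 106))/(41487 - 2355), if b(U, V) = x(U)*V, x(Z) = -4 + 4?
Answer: -42559/39132 ≈ -1.0876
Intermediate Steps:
x(Z) = 0
b(U, V) = 0 (b(U, V) = 0*V = 0)
(-42559 + b(-11, 106))/(41487 - 2355) = (-42559 + 0)/(41487 - 2355) = -42559/39132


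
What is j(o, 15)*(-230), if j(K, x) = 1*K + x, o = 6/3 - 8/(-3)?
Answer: -13570/3 ≈ -4523.3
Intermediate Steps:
o = 14/3 (o = 6*(⅓) - 8*(-⅓) = 2 + 8/3 = 14/3 ≈ 4.6667)
j(K, x) = K + x
j(o, 15)*(-230) = (14/3 + 15)*(-230) = (59/3)*(-230) = -13570/3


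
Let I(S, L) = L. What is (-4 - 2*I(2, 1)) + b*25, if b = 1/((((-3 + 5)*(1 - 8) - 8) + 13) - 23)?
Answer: -217/32 ≈ -6.7813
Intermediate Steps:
b = -1/32 (b = 1/(((2*(-7) - 8) + 13) - 23) = 1/(((-14 - 8) + 13) - 23) = 1/((-22 + 13) - 23) = 1/(-9 - 23) = 1/(-32) = -1/32 ≈ -0.031250)
(-4 - 2*I(2, 1)) + b*25 = (-4 - 2*1) - 1/32*25 = (-4 - 2) - 25/32 = -6 - 25/32 = -217/32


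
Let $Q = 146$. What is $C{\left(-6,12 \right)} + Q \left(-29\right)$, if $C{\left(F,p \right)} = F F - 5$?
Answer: $-4203$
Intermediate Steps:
$C{\left(F,p \right)} = -5 + F^{2}$ ($C{\left(F,p \right)} = F^{2} - 5 = -5 + F^{2}$)
$C{\left(-6,12 \right)} + Q \left(-29\right) = \left(-5 + \left(-6\right)^{2}\right) + 146 \left(-29\right) = \left(-5 + 36\right) - 4234 = 31 - 4234 = -4203$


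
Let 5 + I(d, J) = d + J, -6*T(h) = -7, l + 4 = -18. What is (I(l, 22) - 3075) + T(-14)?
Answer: -18473/6 ≈ -3078.8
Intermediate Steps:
l = -22 (l = -4 - 18 = -22)
T(h) = 7/6 (T(h) = -⅙*(-7) = 7/6)
I(d, J) = -5 + J + d (I(d, J) = -5 + (d + J) = -5 + (J + d) = -5 + J + d)
(I(l, 22) - 3075) + T(-14) = ((-5 + 22 - 22) - 3075) + 7/6 = (-5 - 3075) + 7/6 = -3080 + 7/6 = -18473/6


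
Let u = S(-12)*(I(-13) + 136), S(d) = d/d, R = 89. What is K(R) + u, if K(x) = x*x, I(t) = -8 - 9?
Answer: 8040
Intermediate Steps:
I(t) = -17
S(d) = 1
K(x) = x²
u = 119 (u = 1*(-17 + 136) = 1*119 = 119)
K(R) + u = 89² + 119 = 7921 + 119 = 8040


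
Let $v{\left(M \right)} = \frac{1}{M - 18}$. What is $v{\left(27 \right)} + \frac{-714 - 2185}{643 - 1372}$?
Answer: $\frac{2980}{729} \approx 4.0878$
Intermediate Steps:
$v{\left(M \right)} = \frac{1}{-18 + M}$
$v{\left(27 \right)} + \frac{-714 - 2185}{643 - 1372} = \frac{1}{-18 + 27} + \frac{-714 - 2185}{643 - 1372} = \frac{1}{9} - \frac{2899}{-729} = \frac{1}{9} - - \frac{2899}{729} = \frac{1}{9} + \frac{2899}{729} = \frac{2980}{729}$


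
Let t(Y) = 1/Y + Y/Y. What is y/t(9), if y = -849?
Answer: -7641/10 ≈ -764.10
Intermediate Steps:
t(Y) = 1 + 1/Y (t(Y) = 1/Y + 1 = 1 + 1/Y)
y/t(9) = -849*9/(1 + 9) = -849/((⅑)*10) = -849/10/9 = -849*9/10 = -7641/10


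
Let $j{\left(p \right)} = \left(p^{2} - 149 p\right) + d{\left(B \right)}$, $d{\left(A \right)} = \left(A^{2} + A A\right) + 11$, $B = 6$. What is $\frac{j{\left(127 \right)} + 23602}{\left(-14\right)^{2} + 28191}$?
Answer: $\frac{20891}{28387} \approx 0.73594$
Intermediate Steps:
$d{\left(A \right)} = 11 + 2 A^{2}$ ($d{\left(A \right)} = \left(A^{2} + A^{2}\right) + 11 = 2 A^{2} + 11 = 11 + 2 A^{2}$)
$j{\left(p \right)} = 83 + p^{2} - 149 p$ ($j{\left(p \right)} = \left(p^{2} - 149 p\right) + \left(11 + 2 \cdot 6^{2}\right) = \left(p^{2} - 149 p\right) + \left(11 + 2 \cdot 36\right) = \left(p^{2} - 149 p\right) + \left(11 + 72\right) = \left(p^{2} - 149 p\right) + 83 = 83 + p^{2} - 149 p$)
$\frac{j{\left(127 \right)} + 23602}{\left(-14\right)^{2} + 28191} = \frac{\left(83 + 127^{2} - 18923\right) + 23602}{\left(-14\right)^{2} + 28191} = \frac{\left(83 + 16129 - 18923\right) + 23602}{196 + 28191} = \frac{-2711 + 23602}{28387} = 20891 \cdot \frac{1}{28387} = \frac{20891}{28387}$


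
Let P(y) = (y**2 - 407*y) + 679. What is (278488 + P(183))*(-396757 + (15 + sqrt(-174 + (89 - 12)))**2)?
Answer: -94467112075 + 7145250*I*sqrt(97) ≈ -9.4467e+10 + 7.0373e+7*I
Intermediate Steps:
P(y) = 679 + y**2 - 407*y
(278488 + P(183))*(-396757 + (15 + sqrt(-174 + (89 - 12)))**2) = (278488 + (679 + 183**2 - 407*183))*(-396757 + (15 + sqrt(-174 + (89 - 12)))**2) = (278488 + (679 + 33489 - 74481))*(-396757 + (15 + sqrt(-174 + 77))**2) = (278488 - 40313)*(-396757 + (15 + sqrt(-97))**2) = 238175*(-396757 + (15 + I*sqrt(97))**2) = -94497598475 + 238175*(15 + I*sqrt(97))**2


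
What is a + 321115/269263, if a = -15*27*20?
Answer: -2180709185/269263 ≈ -8098.8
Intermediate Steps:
a = -8100 (a = -405*20 = -8100)
a + 321115/269263 = -8100 + 321115/269263 = -2180709185/269263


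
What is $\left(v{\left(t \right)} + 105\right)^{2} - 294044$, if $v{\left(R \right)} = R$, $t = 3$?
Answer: $-282380$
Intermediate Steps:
$\left(v{\left(t \right)} + 105\right)^{2} - 294044 = \left(3 + 105\right)^{2} - 294044 = 108^{2} - 294044 = 11664 - 294044 = -282380$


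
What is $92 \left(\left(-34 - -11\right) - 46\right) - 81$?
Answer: $-6429$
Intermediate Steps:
$92 \left(\left(-34 - -11\right) - 46\right) - 81 = 92 \left(\left(-34 + 11\right) - 46\right) - 81 = 92 \left(-23 - 46\right) - 81 = 92 \left(-69\right) - 81 = -6348 - 81 = -6429$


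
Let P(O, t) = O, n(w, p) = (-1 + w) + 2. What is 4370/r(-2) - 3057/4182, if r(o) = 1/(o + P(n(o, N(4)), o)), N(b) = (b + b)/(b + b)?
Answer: -18276359/1394 ≈ -13111.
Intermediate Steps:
N(b) = 1 (N(b) = (2*b)/((2*b)) = (2*b)*(1/(2*b)) = 1)
n(w, p) = 1 + w
r(o) = 1/(1 + 2*o) (r(o) = 1/(o + (1 + o)) = 1/(1 + 2*o))
4370/r(-2) - 3057/4182 = 4370/(1/(1 + 2*(-2))) - 3057/4182 = 4370/(1/(1 - 4)) - 3057*1/4182 = 4370/(1/(-3)) - 1019/1394 = 4370/(-⅓) - 1019/1394 = 4370*(-3) - 1019/1394 = -13110 - 1019/1394 = -18276359/1394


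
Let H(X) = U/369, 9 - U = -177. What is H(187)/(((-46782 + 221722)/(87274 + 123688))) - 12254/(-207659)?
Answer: 744945677219/1117081862895 ≈ 0.66687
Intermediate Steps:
U = 186 (U = 9 - 1*(-177) = 9 + 177 = 186)
H(X) = 62/123 (H(X) = 186/369 = 186*(1/369) = 62/123)
H(187)/(((-46782 + 221722)/(87274 + 123688))) - 12254/(-207659) = 62/(123*(((-46782 + 221722)/(87274 + 123688)))) - 12254/(-207659) = 62/(123*((174940/210962))) - 12254*(-1/207659) = 62/(123*((174940*(1/210962)))) + 12254/207659 = 62/(123*(87470/105481)) + 12254/207659 = (62/123)*(105481/87470) + 12254/207659 = 3269911/5379405 + 12254/207659 = 744945677219/1117081862895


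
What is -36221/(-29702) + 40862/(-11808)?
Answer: -196496389/87680304 ≈ -2.2411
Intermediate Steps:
-36221/(-29702) + 40862/(-11808) = -36221*(-1/29702) + 40862*(-1/11808) = 36221/29702 - 20431/5904 = -196496389/87680304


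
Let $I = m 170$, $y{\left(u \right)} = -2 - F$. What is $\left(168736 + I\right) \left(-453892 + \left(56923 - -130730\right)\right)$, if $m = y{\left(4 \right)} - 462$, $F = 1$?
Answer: $-23877910954$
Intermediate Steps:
$y{\left(u \right)} = -3$ ($y{\left(u \right)} = -2 - 1 = -3$)
$m = -465$ ($m = -3 - 462 = -465$)
$I = -79050$ ($I = \left(-465\right) 170 = -79050$)
$\left(168736 + I\right) \left(-453892 + \left(56923 - -130730\right)\right) = \left(168736 - 79050\right) \left(-453892 + \left(56923 - -130730\right)\right) = 89686 \left(-453892 + \left(56923 + 130730\right)\right) = 89686 \left(-453892 + 187653\right) = 89686 \left(-266239\right) = -23877910954$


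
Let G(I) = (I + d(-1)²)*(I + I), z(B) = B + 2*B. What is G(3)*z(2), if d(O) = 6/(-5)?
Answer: 3996/25 ≈ 159.84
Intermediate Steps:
d(O) = -6/5 (d(O) = 6*(-⅕) = -6/5)
z(B) = 3*B
G(I) = 2*I*(36/25 + I) (G(I) = (I + (-6/5)²)*(I + I) = (I + 36/25)*(2*I) = (36/25 + I)*(2*I) = 2*I*(36/25 + I))
G(3)*z(2) = ((2/25)*3*(36 + 25*3))*(3*2) = ((2/25)*3*(36 + 75))*6 = ((2/25)*3*111)*6 = (666/25)*6 = 3996/25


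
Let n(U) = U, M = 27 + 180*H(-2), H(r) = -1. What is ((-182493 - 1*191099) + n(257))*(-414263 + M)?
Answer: 154715997360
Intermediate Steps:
M = -153 (M = 27 + 180*(-1) = 27 - 180 = -153)
((-182493 - 1*191099) + n(257))*(-414263 + M) = ((-182493 - 1*191099) + 257)*(-414263 - 153) = ((-182493 - 191099) + 257)*(-414416) = (-373592 + 257)*(-414416) = -373335*(-414416) = 154715997360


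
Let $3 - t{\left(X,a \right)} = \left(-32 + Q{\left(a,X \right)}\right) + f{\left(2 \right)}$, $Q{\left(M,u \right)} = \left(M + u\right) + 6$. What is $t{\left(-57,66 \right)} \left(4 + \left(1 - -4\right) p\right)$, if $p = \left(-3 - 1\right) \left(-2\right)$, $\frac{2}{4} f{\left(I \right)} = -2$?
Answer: $1056$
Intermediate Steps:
$f{\left(I \right)} = -4$ ($f{\left(I \right)} = 2 \left(-2\right) = -4$)
$Q{\left(M,u \right)} = 6 + M + u$
$t{\left(X,a \right)} = 33 - X - a$ ($t{\left(X,a \right)} = 3 - \left(\left(-32 + \left(6 + a + X\right)\right) - 4\right) = 3 - \left(\left(-32 + \left(6 + X + a\right)\right) - 4\right) = 3 - \left(\left(-26 + X + a\right) - 4\right) = 3 - \left(-30 + X + a\right) = 33 - X - a$)
$p = 8$ ($p = \left(-4\right) \left(-2\right) = 8$)
$t{\left(-57,66 \right)} \left(4 + \left(1 - -4\right) p\right) = \left(33 - -57 - 66\right) \left(4 + \left(1 - -4\right) 8\right) = \left(33 + 57 - 66\right) \left(4 + \left(1 + 4\right) 8\right) = 24 \left(4 + 5 \cdot 8\right) = 24 \left(4 + 40\right) = 24 \cdot 44 = 1056$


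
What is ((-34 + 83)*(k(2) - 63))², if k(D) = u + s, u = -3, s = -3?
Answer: 11431161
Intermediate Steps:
k(D) = -6 (k(D) = -3 - 3 = -6)
((-34 + 83)*(k(2) - 63))² = ((-34 + 83)*(-6 - 63))² = (49*(-69))² = (-3381)² = 11431161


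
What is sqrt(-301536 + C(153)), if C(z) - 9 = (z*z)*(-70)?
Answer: 3*I*sqrt(215573) ≈ 1392.9*I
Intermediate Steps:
C(z) = 9 - 70*z**2 (C(z) = 9 + (z*z)*(-70) = 9 + z**2*(-70) = 9 - 70*z**2)
sqrt(-301536 + C(153)) = sqrt(-301536 + (9 - 70*153**2)) = sqrt(-301536 + (9 - 70*23409)) = sqrt(-301536 + (9 - 1638630)) = sqrt(-301536 - 1638621) = sqrt(-1940157) = 3*I*sqrt(215573)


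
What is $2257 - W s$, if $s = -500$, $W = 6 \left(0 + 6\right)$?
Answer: $20257$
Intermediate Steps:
$W = 36$ ($W = 6 \cdot 6 = 36$)
$2257 - W s = 2257 - 36 \left(-500\right) = 2257 - -18000 = 2257 + 18000 = 20257$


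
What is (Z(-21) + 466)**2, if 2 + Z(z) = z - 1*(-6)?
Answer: 201601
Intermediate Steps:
Z(z) = 4 + z (Z(z) = -2 + (z - 1*(-6)) = -2 + (z + 6) = -2 + (6 + z) = 4 + z)
(Z(-21) + 466)**2 = ((4 - 21) + 466)**2 = (-17 + 466)**2 = 449**2 = 201601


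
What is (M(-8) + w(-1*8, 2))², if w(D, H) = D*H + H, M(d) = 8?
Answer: 36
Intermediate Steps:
w(D, H) = H + D*H
(M(-8) + w(-1*8, 2))² = (8 + 2*(1 - 1*8))² = (8 + 2*(1 - 8))² = (8 + 2*(-7))² = (8 - 14)² = (-6)² = 36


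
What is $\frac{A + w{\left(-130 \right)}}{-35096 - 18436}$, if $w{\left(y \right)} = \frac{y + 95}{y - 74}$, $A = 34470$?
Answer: $- \frac{7031915}{10920528} \approx -0.64392$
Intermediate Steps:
$w{\left(y \right)} = \frac{95 + y}{-74 + y}$
$\frac{A + w{\left(-130 \right)}}{-35096 - 18436} = \frac{34470 + \frac{95 - 130}{-74 - 130}}{-35096 - 18436} = \frac{34470 + \frac{1}{-204} \left(-35\right)}{-53532} = \left(34470 - - \frac{35}{204}\right) \left(- \frac{1}{53532}\right) = \left(34470 + \frac{35}{204}\right) \left(- \frac{1}{53532}\right) = \frac{7031915}{204} \left(- \frac{1}{53532}\right) = - \frac{7031915}{10920528}$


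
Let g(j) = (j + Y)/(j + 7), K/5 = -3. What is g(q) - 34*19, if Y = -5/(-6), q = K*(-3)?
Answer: -201277/312 ≈ -645.12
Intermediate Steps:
K = -15 (K = 5*(-3) = -15)
q = 45 (q = -15*(-3) = 45)
Y = 5/6 (Y = -5*(-1/6) = 5/6 ≈ 0.83333)
g(j) = (5/6 + j)/(7 + j) (g(j) = (j + 5/6)/(j + 7) = (5/6 + j)/(7 + j))
g(q) - 34*19 = (5/6 + 45)/(7 + 45) - 34*19 = (275/6)/52 - 646 = (1/52)*(275/6) - 646 = 275/312 - 646 = -201277/312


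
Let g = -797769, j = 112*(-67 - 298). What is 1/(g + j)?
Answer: -1/838649 ≈ -1.1924e-6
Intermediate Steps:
j = -40880 (j = 112*(-365) = -40880)
1/(g + j) = 1/(-797769 - 40880) = 1/(-838649) = -1/838649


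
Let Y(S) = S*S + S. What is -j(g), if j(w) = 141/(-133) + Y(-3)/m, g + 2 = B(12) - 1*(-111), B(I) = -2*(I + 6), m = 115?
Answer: 15417/15295 ≈ 1.0080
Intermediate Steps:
B(I) = -12 - 2*I (B(I) = -2*(6 + I) = -12 - 2*I)
Y(S) = S + S² (Y(S) = S² + S = S + S²)
g = 73 (g = -2 + ((-12 - 2*12) - 1*(-111)) = -2 + ((-12 - 24) + 111) = -2 + (-36 + 111) = -2 + 75 = 73)
j(w) = -15417/15295 (j(w) = 141/(-133) - 3*(1 - 3)/115 = 141*(-1/133) - 3*(-2)*(1/115) = -141/133 + 6*(1/115) = -141/133 + 6/115 = -15417/15295)
-j(g) = -1*(-15417/15295) = 15417/15295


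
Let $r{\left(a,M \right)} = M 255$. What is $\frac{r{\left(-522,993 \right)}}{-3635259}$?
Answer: $- \frac{84405}{1211753} \approx -0.069655$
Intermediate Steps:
$r{\left(a,M \right)} = 255 M$
$\frac{r{\left(-522,993 \right)}}{-3635259} = \frac{255 \cdot 993}{-3635259} = 253215 \left(- \frac{1}{3635259}\right) = - \frac{84405}{1211753}$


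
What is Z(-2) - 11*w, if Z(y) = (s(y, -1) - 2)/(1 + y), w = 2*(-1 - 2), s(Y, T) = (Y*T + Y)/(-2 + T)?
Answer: 68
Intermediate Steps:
s(Y, T) = (Y + T*Y)/(-2 + T) (s(Y, T) = (T*Y + Y)/(-2 + T) = (Y + T*Y)/(-2 + T))
w = -6 (w = 2*(-3) = -6)
Z(y) = -2/(1 + y) (Z(y) = (y*(1 - 1)/(-2 - 1) - 2)/(1 + y) = (y*0/(-3) - 2)/(1 + y) = (y*(-⅓)*0 - 2)/(1 + y) = (0 - 2)/(1 + y) = -2/(1 + y))
Z(-2) - 11*w = -2/(1 - 2) - 11*(-6) = -2/(-1) + 66 = -2*(-1) + 66 = 2 + 66 = 68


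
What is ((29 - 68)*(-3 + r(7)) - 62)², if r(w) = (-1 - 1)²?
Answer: 10201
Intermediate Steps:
r(w) = 4 (r(w) = (-2)² = 4)
((29 - 68)*(-3 + r(7)) - 62)² = ((29 - 68)*(-3 + 4) - 62)² = (-39*1 - 62)² = (-39 - 62)² = (-101)² = 10201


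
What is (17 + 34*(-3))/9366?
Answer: -85/9366 ≈ -0.0090754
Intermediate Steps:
(17 + 34*(-3))/9366 = (17 - 102)*(1/9366) = -85*1/9366 = -85/9366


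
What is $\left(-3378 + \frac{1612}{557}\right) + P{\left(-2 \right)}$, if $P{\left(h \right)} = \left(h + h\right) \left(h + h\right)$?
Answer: $- \frac{1871022}{557} \approx -3359.1$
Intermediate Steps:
$P{\left(h \right)} = 4 h^{2}$ ($P{\left(h \right)} = 2 h 2 h = 4 h^{2}$)
$\left(-3378 + \frac{1612}{557}\right) + P{\left(-2 \right)} = \left(-3378 + \frac{1612}{557}\right) + 4 \left(-2\right)^{2} = \left(-3378 + 1612 \cdot \frac{1}{557}\right) + 4 \cdot 4 = \left(-3378 + \frac{1612}{557}\right) + 16 = - \frac{1879934}{557} + 16 = - \frac{1871022}{557}$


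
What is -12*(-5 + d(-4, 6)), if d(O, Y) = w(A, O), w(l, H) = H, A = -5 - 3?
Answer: 108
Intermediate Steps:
A = -8
d(O, Y) = O
-12*(-5 + d(-4, 6)) = -12*(-5 - 4) = -12*(-9) = 108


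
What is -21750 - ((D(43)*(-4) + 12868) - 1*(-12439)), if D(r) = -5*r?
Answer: -47917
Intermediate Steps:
-21750 - ((D(43)*(-4) + 12868) - 1*(-12439)) = -21750 - ((-5*43*(-4) + 12868) - 1*(-12439)) = -21750 - ((-215*(-4) + 12868) + 12439) = -21750 - ((860 + 12868) + 12439) = -21750 - (13728 + 12439) = -21750 - 1*26167 = -21750 - 26167 = -47917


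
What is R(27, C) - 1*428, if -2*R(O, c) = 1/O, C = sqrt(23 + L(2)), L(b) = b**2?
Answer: -23113/54 ≈ -428.02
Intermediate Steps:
C = 3*sqrt(3) (C = sqrt(23 + 2**2) = sqrt(23 + 4) = sqrt(27) = 3*sqrt(3) ≈ 5.1962)
R(O, c) = -1/(2*O)
R(27, C) - 1*428 = -1/2/27 - 1*428 = -1/2*1/27 - 428 = -1/54 - 428 = -23113/54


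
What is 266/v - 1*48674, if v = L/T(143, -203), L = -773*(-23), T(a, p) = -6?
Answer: -865376642/17779 ≈ -48674.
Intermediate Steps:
L = 17779
v = -17779/6 (v = 17779/(-6) = 17779*(-⅙) = -17779/6 ≈ -2963.2)
266/v - 1*48674 = 266/(-17779/6) - 1*48674 = 266*(-6/17779) - 48674 = -1596/17779 - 48674 = -865376642/17779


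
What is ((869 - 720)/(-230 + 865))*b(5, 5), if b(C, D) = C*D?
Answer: 745/127 ≈ 5.8661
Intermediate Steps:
((869 - 720)/(-230 + 865))*b(5, 5) = ((869 - 720)/(-230 + 865))*(5*5) = (149/635)*25 = 745/127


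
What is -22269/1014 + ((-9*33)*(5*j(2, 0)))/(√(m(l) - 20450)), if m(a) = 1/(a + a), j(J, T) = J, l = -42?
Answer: -571/26 + 5940*I*√36073821/1717801 ≈ -21.962 + 20.769*I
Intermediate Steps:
m(a) = 1/(2*a)
-22269/1014 + ((-9*33)*(5*j(2, 0)))/(√(m(l) - 20450)) = -22269/1014 + ((-9*33)*(5*2))/(√((½)/(-42) - 20450)) = -22269*1/1014 + (-297*10)/(√((½)*(-1/42) - 20450)) = -571/26 - 2970/√(-1/84 - 20450) = -571/26 - 2970*(-2*I*√36073821/1717801) = -571/26 - (-5940)*I*√36073821/1717801 = -571/26 + 5940*I*√36073821/1717801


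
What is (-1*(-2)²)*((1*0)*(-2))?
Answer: 0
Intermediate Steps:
(-1*(-2)²)*((1*0)*(-2)) = (-1*4)*(0*(-2)) = -4*0 = 0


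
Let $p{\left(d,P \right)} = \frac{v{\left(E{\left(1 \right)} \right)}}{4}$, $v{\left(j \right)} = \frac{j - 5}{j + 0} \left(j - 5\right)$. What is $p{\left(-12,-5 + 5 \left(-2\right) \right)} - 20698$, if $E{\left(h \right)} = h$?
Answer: $-20694$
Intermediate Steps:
$v{\left(j \right)} = \frac{\left(-5 + j\right)^{2}}{j}$ ($v{\left(j \right)} = \frac{-5 + j}{j} \left(-5 + j\right) = \frac{\left(-5 + j\right)^{2}}{j}$)
$p{\left(d,P \right)} = 4$ ($p{\left(d,P \right)} = \frac{1^{-1} \left(-5 + 1\right)^{2}}{4} = \frac{1 \left(-4\right)^{2}}{4} = \frac{1 \cdot 16}{4} = \frac{1}{4} \cdot 16 = 4$)
$p{\left(-12,-5 + 5 \left(-2\right) \right)} - 20698 = 4 - 20698 = -20694$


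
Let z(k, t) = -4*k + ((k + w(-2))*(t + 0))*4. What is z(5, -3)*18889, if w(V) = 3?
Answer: -2191124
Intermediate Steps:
z(k, t) = -4*k + 4*t*(3 + k) (z(k, t) = -4*k + ((k + 3)*(t + 0))*4 = -4*k + ((3 + k)*t)*4 = -4*k + (t*(3 + k))*4 = -4*k + 4*t*(3 + k))
z(5, -3)*18889 = (-4*5 + 12*(-3) + 4*5*(-3))*18889 = (-20 - 36 - 60)*18889 = -116*18889 = -2191124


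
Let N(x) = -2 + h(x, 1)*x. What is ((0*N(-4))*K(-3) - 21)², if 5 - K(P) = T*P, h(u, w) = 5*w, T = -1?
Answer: 441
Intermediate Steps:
K(P) = 5 + P (K(P) = 5 - (-1)*P = 5 + P)
N(x) = -2 + 5*x (N(x) = -2 + (5*1)*x = -2 + 5*x)
((0*N(-4))*K(-3) - 21)² = ((0*(-2 + 5*(-4)))*(5 - 3) - 21)² = ((0*(-2 - 20))*2 - 21)² = ((0*(-22))*2 - 21)² = (0*2 - 21)² = (0 - 21)² = (-21)² = 441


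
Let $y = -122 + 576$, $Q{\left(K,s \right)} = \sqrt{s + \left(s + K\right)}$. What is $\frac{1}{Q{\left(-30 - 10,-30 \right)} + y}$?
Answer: $\frac{227}{103108} - \frac{5 i}{103108} \approx 0.0022016 - 4.8493 \cdot 10^{-5} i$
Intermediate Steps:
$Q{\left(K,s \right)} = \sqrt{K + 2 s}$ ($Q{\left(K,s \right)} = \sqrt{s + \left(K + s\right)} = \sqrt{K + 2 s}$)
$y = 454$
$\frac{1}{Q{\left(-30 - 10,-30 \right)} + y} = \frac{1}{\sqrt{\left(-30 - 10\right) + 2 \left(-30\right)} + 454} = \frac{1}{\sqrt{-40 - 60} + 454} = \frac{1}{\sqrt{-100} + 454} = \frac{1}{10 i + 454} = \frac{1}{454 + 10 i} = \frac{454 - 10 i}{206216}$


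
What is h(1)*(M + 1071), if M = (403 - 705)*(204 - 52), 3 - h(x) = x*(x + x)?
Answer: -44833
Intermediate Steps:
h(x) = 3 - 2*x² (h(x) = 3 - x*(x + x) = 3 - x*2*x = 3 - 2*x²)
M = -45904 (M = -302*152 = -45904)
h(1)*(M + 1071) = (3 - 2*1²)*(-45904 + 1071) = (3 - 2*1)*(-44833) = (3 - 2)*(-44833) = 1*(-44833) = -44833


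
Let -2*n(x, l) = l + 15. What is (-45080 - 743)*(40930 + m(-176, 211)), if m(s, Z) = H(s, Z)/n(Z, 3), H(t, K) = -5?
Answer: -16880047625/9 ≈ -1.8756e+9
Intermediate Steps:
n(x, l) = -15/2 - l/2 (n(x, l) = -(l + 15)/2 = -(15 + l)/2 = -15/2 - l/2)
m(s, Z) = 5/9 (m(s, Z) = -5/(-15/2 - ½*3) = -5/(-15/2 - 3/2) = -5/(-9) = -5*(-⅑) = 5/9)
(-45080 - 743)*(40930 + m(-176, 211)) = (-45080 - 743)*(40930 + 5/9) = -45823*368375/9 = -16880047625/9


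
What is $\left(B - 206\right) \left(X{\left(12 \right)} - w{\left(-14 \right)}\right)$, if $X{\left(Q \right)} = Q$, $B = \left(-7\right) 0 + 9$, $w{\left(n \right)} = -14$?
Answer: $-5122$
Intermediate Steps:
$B = 9$ ($B = 0 + 9 = 9$)
$\left(B - 206\right) \left(X{\left(12 \right)} - w{\left(-14 \right)}\right) = \left(9 - 206\right) \left(12 - -14\right) = - 197 \left(12 + 14\right) = \left(-197\right) 26 = -5122$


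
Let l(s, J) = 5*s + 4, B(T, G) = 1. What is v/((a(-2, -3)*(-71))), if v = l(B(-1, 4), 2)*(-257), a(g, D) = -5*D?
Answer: 771/355 ≈ 2.1718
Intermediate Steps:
l(s, J) = 4 + 5*s
v = -2313 (v = (4 + 5*1)*(-257) = (4 + 5)*(-257) = 9*(-257) = -2313)
v/((a(-2, -3)*(-71))) = -2313/(-5*(-3)*(-71)) = -2313/(15*(-71)) = -2313/(-1065) = -2313*(-1/1065) = 771/355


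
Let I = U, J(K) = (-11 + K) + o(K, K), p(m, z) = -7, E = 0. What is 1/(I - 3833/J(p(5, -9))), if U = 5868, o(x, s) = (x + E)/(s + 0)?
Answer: 17/103589 ≈ 0.00016411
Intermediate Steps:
o(x, s) = x/s (o(x, s) = (x + 0)/(s + 0) = x/s)
J(K) = -10 + K (J(K) = (-11 + K) + K/K = (-11 + K) + 1 = -10 + K)
I = 5868
1/(I - 3833/J(p(5, -9))) = 1/(5868 - 3833/(-10 - 7)) = 1/(5868 - 3833/(-17)) = 1/(5868 - 3833*(-1/17)) = 1/(5868 + 3833/17) = 1/(103589/17) = 17/103589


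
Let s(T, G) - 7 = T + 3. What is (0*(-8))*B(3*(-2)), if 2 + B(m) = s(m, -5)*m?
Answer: 0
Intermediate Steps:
s(T, G) = 10 + T (s(T, G) = 7 + (T + 3) = 7 + (3 + T) = 10 + T)
B(m) = -2 + m*(10 + m) (B(m) = -2 + (10 + m)*m = -2 + m*(10 + m))
(0*(-8))*B(3*(-2)) = (0*(-8))*(-2 + (3*(-2))*(10 + 3*(-2))) = 0*(-2 - 6*(10 - 6)) = 0*(-2 - 6*4) = 0*(-2 - 24) = 0*(-26) = 0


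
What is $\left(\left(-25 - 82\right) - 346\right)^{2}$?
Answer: $205209$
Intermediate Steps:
$\left(\left(-25 - 82\right) - 346\right)^{2} = \left(-107 - 346\right)^{2} = \left(-453\right)^{2} = 205209$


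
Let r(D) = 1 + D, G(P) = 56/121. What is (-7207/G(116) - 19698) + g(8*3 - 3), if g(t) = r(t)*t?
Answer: -1949263/56 ≈ -34808.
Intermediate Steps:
G(P) = 56/121 (G(P) = 56*(1/121) = 56/121)
g(t) = t*(1 + t) (g(t) = (1 + t)*t = t*(1 + t))
(-7207/G(116) - 19698) + g(8*3 - 3) = (-7207/56/121 - 19698) + (8*3 - 3)*(1 + (8*3 - 3)) = (-7207*121/56 - 19698) + (24 - 3)*(1 + (24 - 3)) = (-872047/56 - 19698) + 21*(1 + 21) = -1975135/56 + 21*22 = -1975135/56 + 462 = -1949263/56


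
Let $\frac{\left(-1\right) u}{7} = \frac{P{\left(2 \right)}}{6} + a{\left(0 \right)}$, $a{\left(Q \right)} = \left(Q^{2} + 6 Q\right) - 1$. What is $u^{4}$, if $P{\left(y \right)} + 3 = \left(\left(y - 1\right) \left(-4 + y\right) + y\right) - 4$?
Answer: $\frac{68574961}{1296} \approx 52913.0$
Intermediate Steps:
$a{\left(Q \right)} = -1 + Q^{2} + 6 Q$
$P{\left(y \right)} = -7 + y + \left(-1 + y\right) \left(-4 + y\right)$ ($P{\left(y \right)} = -3 - \left(4 - y - \left(y - 1\right) \left(-4 + y\right)\right) = -3 - \left(4 - y - \left(-1 + y\right) \left(-4 + y\right)\right) = -3 + \left(-4 + y + \left(-1 + y\right) \left(-4 + y\right)\right) = -7 + y + \left(-1 + y\right) \left(-4 + y\right)$)
$u = \frac{91}{6}$ ($u = - 7 \left(\frac{-3 + 2^{2} - 8}{6} + \left(-1 + 0^{2} + 6 \cdot 0\right)\right) = - 7 \left(\left(-3 + 4 - 8\right) \frac{1}{6} + \left(-1 + 0 + 0\right)\right) = - 7 \left(\left(-7\right) \frac{1}{6} - 1\right) = - 7 \left(- \frac{7}{6} - 1\right) = \left(-7\right) \left(- \frac{13}{6}\right) = \frac{91}{6} \approx 15.167$)
$u^{4} = \left(\frac{91}{6}\right)^{4} = \frac{68574961}{1296}$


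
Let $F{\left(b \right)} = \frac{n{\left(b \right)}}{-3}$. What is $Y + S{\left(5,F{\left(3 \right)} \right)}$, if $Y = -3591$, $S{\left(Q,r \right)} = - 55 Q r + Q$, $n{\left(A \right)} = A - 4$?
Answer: $- \frac{11033}{3} \approx -3677.7$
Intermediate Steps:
$n{\left(A \right)} = -4 + A$ ($n{\left(A \right)} = A - 4 = -4 + A$)
$F{\left(b \right)} = \frac{4}{3} - \frac{b}{3}$ ($F{\left(b \right)} = \frac{-4 + b}{-3} = \left(-4 + b\right) \left(- \frac{1}{3}\right) = \frac{4}{3} - \frac{b}{3}$)
$S{\left(Q,r \right)} = Q - 55 Q r$ ($S{\left(Q,r \right)} = - 55 Q r + Q = Q - 55 Q r$)
$Y + S{\left(5,F{\left(3 \right)} \right)} = -3591 + 5 \left(1 - 55 \left(\frac{4}{3} - 1\right)\right) = -3591 + 5 \left(1 - \frac{55}{3}\right) = -3591 + 5 \left(- \frac{52}{3}\right) = -3591 - \frac{260}{3} = - \frac{11033}{3}$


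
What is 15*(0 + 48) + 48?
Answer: 768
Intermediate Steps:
15*(0 + 48) + 48 = 15*48 + 48 = 720 + 48 = 768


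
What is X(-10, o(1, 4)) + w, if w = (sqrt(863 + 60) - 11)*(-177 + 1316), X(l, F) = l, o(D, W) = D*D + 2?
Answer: -12539 + 1139*sqrt(923) ≈ 22065.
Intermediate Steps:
o(D, W) = 2 + D**2 (o(D, W) = D**2 + 2 = 2 + D**2)
w = -12529 + 1139*sqrt(923) (w = (sqrt(923) - 11)*1139 = (-11 + sqrt(923))*1139 = -12529 + 1139*sqrt(923) ≈ 22075.)
X(-10, o(1, 4)) + w = -10 + (-12529 + 1139*sqrt(923)) = -12539 + 1139*sqrt(923)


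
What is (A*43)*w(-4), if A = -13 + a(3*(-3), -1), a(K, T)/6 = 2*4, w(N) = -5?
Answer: -7525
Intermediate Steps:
a(K, T) = 48 (a(K, T) = 6*(2*4) = 6*8 = 48)
A = 35 (A = -13 + 48 = 35)
(A*43)*w(-4) = (35*43)*(-5) = 1505*(-5) = -7525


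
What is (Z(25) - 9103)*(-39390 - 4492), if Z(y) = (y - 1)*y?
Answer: 373128646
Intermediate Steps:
Z(y) = y*(-1 + y) (Z(y) = (-1 + y)*y = y*(-1 + y))
(Z(25) - 9103)*(-39390 - 4492) = (25*(-1 + 25) - 9103)*(-39390 - 4492) = (25*24 - 9103)*(-43882) = (600 - 9103)*(-43882) = -8503*(-43882) = 373128646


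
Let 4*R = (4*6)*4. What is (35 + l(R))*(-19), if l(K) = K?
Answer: -1121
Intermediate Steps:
R = 24 (R = ((4*6)*4)/4 = (24*4)/4 = (1/4)*96 = 24)
(35 + l(R))*(-19) = (35 + 24)*(-19) = 59*(-19) = -1121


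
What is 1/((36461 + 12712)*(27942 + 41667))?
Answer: 1/3422883357 ≈ 2.9215e-10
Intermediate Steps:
1/((36461 + 12712)*(27942 + 41667)) = 1/(49173*69609) = 1/3422883357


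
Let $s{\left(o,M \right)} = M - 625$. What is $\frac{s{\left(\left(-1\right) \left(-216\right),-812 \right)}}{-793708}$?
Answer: $\frac{1437}{793708} \approx 0.0018105$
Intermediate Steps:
$s{\left(o,M \right)} = -625 + M$
$\frac{s{\left(\left(-1\right) \left(-216\right),-812 \right)}}{-793708} = \frac{-625 - 812}{-793708} = \left(-1437\right) \left(- \frac{1}{793708}\right) = \frac{1437}{793708}$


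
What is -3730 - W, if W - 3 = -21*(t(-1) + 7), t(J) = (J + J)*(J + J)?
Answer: -3502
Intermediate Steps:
t(J) = 4*J² (t(J) = (2*J)*(2*J) = 4*J²)
W = -228 (W = 3 - 21*(4*(-1)² + 7) = 3 - 21*(4*1 + 7) = 3 - 21*(4 + 7) = 3 - 21*11 = 3 - 231 = -228)
-3730 - W = -3730 - 1*(-228) = -3730 + 228 = -3502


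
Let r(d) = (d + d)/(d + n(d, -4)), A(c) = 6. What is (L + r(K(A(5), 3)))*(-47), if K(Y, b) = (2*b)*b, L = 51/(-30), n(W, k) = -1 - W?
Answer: 17719/10 ≈ 1771.9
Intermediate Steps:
L = -17/10 (L = 51*(-1/30) = -17/10 ≈ -1.7000)
K(Y, b) = 2*b**2
r(d) = -2*d (r(d) = (d + d)/(d + (-1 - d)) = (2*d)/(-1) = (2*d)*(-1) = -2*d)
(L + r(K(A(5), 3)))*(-47) = (-17/10 - 4*3**2)*(-47) = (-17/10 - 4*9)*(-47) = (-17/10 - 2*18)*(-47) = (-17/10 - 36)*(-47) = -377/10*(-47) = 17719/10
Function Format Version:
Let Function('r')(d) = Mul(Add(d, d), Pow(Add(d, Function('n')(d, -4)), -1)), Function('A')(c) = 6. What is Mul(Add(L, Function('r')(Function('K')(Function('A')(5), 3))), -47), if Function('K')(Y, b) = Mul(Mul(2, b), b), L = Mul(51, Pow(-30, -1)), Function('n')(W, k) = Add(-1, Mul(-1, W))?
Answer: Rational(17719, 10) ≈ 1771.9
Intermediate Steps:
L = Rational(-17, 10) (L = Mul(51, Rational(-1, 30)) = Rational(-17, 10) ≈ -1.7000)
Function('K')(Y, b) = Mul(2, Pow(b, 2))
Function('r')(d) = Mul(-2, d) (Function('r')(d) = Mul(Add(d, d), Pow(Add(d, Add(-1, Mul(-1, d))), -1)) = Mul(Mul(2, d), Pow(-1, -1)) = Mul(Mul(2, d), -1) = Mul(-2, d))
Mul(Add(L, Function('r')(Function('K')(Function('A')(5), 3))), -47) = Mul(Add(Rational(-17, 10), Mul(-2, Mul(2, Pow(3, 2)))), -47) = Mul(Add(Rational(-17, 10), Mul(-2, Mul(2, 9))), -47) = Mul(Add(Rational(-17, 10), Mul(-2, 18)), -47) = Mul(Add(Rational(-17, 10), -36), -47) = Mul(Rational(-377, 10), -47) = Rational(17719, 10)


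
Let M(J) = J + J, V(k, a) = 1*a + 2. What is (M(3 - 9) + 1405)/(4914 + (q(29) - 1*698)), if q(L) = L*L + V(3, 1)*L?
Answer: 1393/5144 ≈ 0.27080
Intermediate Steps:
V(k, a) = 2 + a (V(k, a) = a + 2 = 2 + a)
q(L) = L**2 + 3*L (q(L) = L*L + (2 + 1)*L = L**2 + 3*L)
M(J) = 2*J
(M(3 - 9) + 1405)/(4914 + (q(29) - 1*698)) = (2*(3 - 9) + 1405)/(4914 + (29*(3 + 29) - 1*698)) = (2*(-6) + 1405)/(4914 + (29*32 - 698)) = (-12 + 1405)/(4914 + (928 - 698)) = 1393/(4914 + 230) = 1393/5144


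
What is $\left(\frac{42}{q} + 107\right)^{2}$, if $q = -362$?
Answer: $\frac{374267716}{32761} \approx 11424.0$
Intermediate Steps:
$\left(\frac{42}{q} + 107\right)^{2} = \left(\frac{42}{-362} + 107\right)^{2} = \left(42 \left(- \frac{1}{362}\right) + 107\right)^{2} = \left(- \frac{21}{181} + 107\right)^{2} = \left(\frac{19346}{181}\right)^{2} = \frac{374267716}{32761}$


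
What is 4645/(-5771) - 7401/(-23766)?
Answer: -22560633/45717862 ≈ -0.49348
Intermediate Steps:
4645/(-5771) - 7401/(-23766) = 4645*(-1/5771) - 7401*(-1/23766) = -4645/5771 + 2467/7922 = -22560633/45717862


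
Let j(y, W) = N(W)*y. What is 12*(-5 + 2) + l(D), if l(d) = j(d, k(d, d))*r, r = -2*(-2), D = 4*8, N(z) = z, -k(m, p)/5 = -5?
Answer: 3164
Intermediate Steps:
k(m, p) = 25 (k(m, p) = -5*(-5) = 25)
D = 32
j(y, W) = W*y
r = 4
l(d) = 100*d (l(d) = (25*d)*4 = 100*d)
12*(-5 + 2) + l(D) = 12*(-5 + 2) + 100*32 = 12*(-3) + 3200 = -36 + 3200 = 3164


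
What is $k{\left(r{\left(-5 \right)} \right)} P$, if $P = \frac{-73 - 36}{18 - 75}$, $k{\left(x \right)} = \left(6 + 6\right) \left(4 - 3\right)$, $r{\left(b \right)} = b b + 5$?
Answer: $\frac{436}{19} \approx 22.947$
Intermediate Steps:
$r{\left(b \right)} = 5 + b^{2}$ ($r{\left(b \right)} = b^{2} + 5 = 5 + b^{2}$)
$k{\left(x \right)} = 12$ ($k{\left(x \right)} = 12 \cdot 1 = 12$)
$P = \frac{109}{57}$ ($P = - \frac{109}{-57} = \left(-109\right) \left(- \frac{1}{57}\right) = \frac{109}{57} \approx 1.9123$)
$k{\left(r{\left(-5 \right)} \right)} P = 12 \cdot \frac{109}{57} = \frac{436}{19}$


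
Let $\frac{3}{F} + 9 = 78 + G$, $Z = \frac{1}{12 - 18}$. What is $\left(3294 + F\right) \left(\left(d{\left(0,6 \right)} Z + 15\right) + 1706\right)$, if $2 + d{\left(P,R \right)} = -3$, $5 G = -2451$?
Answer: $\frac{23889228773}{4212} \approx 5.6717 \cdot 10^{6}$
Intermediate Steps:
$G = - \frac{2451}{5}$ ($G = \frac{1}{5} \left(-2451\right) = - \frac{2451}{5} \approx -490.2$)
$d{\left(P,R \right)} = -5$ ($d{\left(P,R \right)} = -2 - 3 = -5$)
$Z = - \frac{1}{6}$ ($Z = \frac{1}{-6} = - \frac{1}{6} \approx -0.16667$)
$F = - \frac{5}{702}$ ($F = \frac{3}{-9 + \left(78 - \frac{2451}{5}\right)} = \frac{3}{-9 - \frac{2061}{5}} = \frac{3}{- \frac{2106}{5}} = 3 \left(- \frac{5}{2106}\right) = - \frac{5}{702} \approx -0.0071225$)
$\left(3294 + F\right) \left(\left(d{\left(0,6 \right)} Z + 15\right) + 1706\right) = \left(3294 - \frac{5}{702}\right) \left(\left(\left(-5\right) \left(- \frac{1}{6}\right) + 15\right) + 1706\right) = \frac{2312383 \left(\left(\frac{5}{6} + 15\right) + 1706\right)}{702} = \frac{2312383 \left(\frac{95}{6} + 1706\right)}{702} = \frac{2312383}{702} \cdot \frac{10331}{6} = \frac{23889228773}{4212}$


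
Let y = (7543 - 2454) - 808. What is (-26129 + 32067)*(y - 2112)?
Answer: 12879522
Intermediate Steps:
y = 4281 (y = 5089 - 808 = 4281)
(-26129 + 32067)*(y - 2112) = (-26129 + 32067)*(4281 - 2112) = 5938*2169 = 12879522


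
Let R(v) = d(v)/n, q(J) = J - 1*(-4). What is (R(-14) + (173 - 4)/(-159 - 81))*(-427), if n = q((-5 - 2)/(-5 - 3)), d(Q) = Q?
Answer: 1588013/1040 ≈ 1526.9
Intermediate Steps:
q(J) = 4 + J (q(J) = J + 4 = 4 + J)
n = 39/8 (n = 4 + (-5 - 2)/(-5 - 3) = 4 - 7/(-8) = 4 - 7*(-⅛) = 4 + 7/8 = 39/8 ≈ 4.8750)
R(v) = 8*v/39 (R(v) = v/(39/8) = v*(8/39) = 8*v/39)
(R(-14) + (173 - 4)/(-159 - 81))*(-427) = ((8/39)*(-14) + (173 - 4)/(-159 - 81))*(-427) = (-112/39 + 169/(-240))*(-427) = (-112/39 + 169*(-1/240))*(-427) = (-112/39 - 169/240)*(-427) = -3719/1040*(-427) = 1588013/1040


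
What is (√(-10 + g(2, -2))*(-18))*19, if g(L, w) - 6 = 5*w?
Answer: -342*I*√14 ≈ -1279.6*I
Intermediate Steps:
g(L, w) = 6 + 5*w
(√(-10 + g(2, -2))*(-18))*19 = (√(-10 + (6 + 5*(-2)))*(-18))*19 = (√(-10 + (6 - 10))*(-18))*19 = (√(-10 - 4)*(-18))*19 = (√(-14)*(-18))*19 = ((I*√14)*(-18))*19 = -18*I*√14*19 = -342*I*√14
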